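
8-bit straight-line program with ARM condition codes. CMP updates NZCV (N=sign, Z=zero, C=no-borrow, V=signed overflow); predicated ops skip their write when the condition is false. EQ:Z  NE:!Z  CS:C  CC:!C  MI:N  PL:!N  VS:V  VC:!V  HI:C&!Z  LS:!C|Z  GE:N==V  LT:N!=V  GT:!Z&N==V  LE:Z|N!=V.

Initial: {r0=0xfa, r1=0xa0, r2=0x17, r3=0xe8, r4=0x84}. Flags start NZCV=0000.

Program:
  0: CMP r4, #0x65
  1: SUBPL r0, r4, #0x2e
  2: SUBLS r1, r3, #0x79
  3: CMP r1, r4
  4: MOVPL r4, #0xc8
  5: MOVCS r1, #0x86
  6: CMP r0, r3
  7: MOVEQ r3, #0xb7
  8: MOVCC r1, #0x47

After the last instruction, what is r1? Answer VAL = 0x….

0: ✓ CMP  NZCV=0011
1: ✓ SUBPL  r0←0x56
2: · SUBLS
3: ✓ CMP  NZCV=0010
4: ✓ MOVPL  r4←0xc8
5: ✓ MOVCS  r1←0x86
6: ✓ CMP  NZCV=0000
7: · MOVEQ
8: ✓ MOVCC  r1←0x47

VAL = 0x47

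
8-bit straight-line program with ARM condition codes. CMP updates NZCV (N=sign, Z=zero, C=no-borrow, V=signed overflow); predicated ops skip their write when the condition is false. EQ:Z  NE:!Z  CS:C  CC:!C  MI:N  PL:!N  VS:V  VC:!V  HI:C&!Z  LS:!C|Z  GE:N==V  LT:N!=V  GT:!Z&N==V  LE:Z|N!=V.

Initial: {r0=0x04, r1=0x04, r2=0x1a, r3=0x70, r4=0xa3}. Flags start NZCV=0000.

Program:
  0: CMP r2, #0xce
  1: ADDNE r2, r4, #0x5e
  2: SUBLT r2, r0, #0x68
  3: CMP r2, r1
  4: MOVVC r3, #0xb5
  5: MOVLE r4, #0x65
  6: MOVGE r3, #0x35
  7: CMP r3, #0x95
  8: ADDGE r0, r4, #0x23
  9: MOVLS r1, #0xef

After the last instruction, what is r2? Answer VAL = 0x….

VAL = 0x01

0: ✓ CMP  NZCV=0000
1: ✓ ADDNE  r2←0x01
2: · SUBLT
3: ✓ CMP  NZCV=1000
4: ✓ MOVVC  r3←0xb5
5: ✓ MOVLE  r4←0x65
6: · MOVGE
7: ✓ CMP  NZCV=0010
8: ✓ ADDGE  r0←0x88
9: · MOVLS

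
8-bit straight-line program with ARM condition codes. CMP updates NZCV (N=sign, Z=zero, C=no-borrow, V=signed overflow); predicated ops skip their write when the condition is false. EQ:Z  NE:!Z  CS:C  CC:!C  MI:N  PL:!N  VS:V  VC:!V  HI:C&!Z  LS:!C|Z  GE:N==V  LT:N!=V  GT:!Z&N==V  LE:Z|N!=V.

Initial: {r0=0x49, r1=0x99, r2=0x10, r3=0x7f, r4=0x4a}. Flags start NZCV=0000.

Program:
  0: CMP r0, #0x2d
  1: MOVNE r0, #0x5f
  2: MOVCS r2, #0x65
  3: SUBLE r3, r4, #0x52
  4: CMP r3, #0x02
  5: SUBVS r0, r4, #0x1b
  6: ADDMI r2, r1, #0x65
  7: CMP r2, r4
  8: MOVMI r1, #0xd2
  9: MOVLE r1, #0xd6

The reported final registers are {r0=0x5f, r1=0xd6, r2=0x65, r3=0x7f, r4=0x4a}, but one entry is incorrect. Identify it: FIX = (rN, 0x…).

FIX = (r1, 0x99)

0: ✓ CMP  NZCV=0010
1: ✓ MOVNE  r0←0x5f
2: ✓ MOVCS  r2←0x65
3: · SUBLE
4: ✓ CMP  NZCV=0010
5: · SUBVS
6: · ADDMI
7: ✓ CMP  NZCV=0010
8: · MOVMI
9: · MOVLE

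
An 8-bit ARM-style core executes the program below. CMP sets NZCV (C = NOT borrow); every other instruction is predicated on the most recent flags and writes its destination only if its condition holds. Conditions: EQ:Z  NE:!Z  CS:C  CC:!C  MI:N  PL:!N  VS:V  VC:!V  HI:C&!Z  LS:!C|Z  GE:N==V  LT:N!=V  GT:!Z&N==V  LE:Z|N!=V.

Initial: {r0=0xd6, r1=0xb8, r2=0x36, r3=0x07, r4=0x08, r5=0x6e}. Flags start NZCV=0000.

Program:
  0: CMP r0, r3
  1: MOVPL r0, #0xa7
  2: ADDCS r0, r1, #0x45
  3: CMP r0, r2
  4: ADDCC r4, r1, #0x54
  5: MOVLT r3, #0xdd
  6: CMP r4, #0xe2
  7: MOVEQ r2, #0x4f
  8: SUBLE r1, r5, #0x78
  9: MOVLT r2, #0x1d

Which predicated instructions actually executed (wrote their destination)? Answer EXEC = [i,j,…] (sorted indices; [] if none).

EXEC = [2,5]

[0] flags=1010 → (cmp)
[1] flags=1010 PL?F → skip
[2] flags=1010 CS?T → r0=0xfd
[3] flags=1010 → (cmp)
[4] flags=1010 CC?F → skip
[5] flags=1010 LT?T → r3=0xdd
[6] flags=0000 → (cmp)
[7] flags=0000 EQ?F → skip
[8] flags=0000 LE?F → skip
[9] flags=0000 LT?F → skip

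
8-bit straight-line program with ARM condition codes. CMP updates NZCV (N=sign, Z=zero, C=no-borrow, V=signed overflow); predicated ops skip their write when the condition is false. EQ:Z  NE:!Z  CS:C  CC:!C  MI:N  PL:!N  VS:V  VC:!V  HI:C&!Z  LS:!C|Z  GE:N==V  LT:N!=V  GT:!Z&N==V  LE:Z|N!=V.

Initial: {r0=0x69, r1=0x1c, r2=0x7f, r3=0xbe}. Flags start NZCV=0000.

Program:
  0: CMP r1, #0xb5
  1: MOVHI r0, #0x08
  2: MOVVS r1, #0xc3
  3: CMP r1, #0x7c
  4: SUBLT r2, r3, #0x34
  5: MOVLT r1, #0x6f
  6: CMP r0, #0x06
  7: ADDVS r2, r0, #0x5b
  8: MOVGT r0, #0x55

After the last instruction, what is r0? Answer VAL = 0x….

VAL = 0x55

0: ✓ CMP  NZCV=0000
1: · MOVHI
2: · MOVVS
3: ✓ CMP  NZCV=1000
4: ✓ SUBLT  r2←0x8a
5: ✓ MOVLT  r1←0x6f
6: ✓ CMP  NZCV=0010
7: · ADDVS
8: ✓ MOVGT  r0←0x55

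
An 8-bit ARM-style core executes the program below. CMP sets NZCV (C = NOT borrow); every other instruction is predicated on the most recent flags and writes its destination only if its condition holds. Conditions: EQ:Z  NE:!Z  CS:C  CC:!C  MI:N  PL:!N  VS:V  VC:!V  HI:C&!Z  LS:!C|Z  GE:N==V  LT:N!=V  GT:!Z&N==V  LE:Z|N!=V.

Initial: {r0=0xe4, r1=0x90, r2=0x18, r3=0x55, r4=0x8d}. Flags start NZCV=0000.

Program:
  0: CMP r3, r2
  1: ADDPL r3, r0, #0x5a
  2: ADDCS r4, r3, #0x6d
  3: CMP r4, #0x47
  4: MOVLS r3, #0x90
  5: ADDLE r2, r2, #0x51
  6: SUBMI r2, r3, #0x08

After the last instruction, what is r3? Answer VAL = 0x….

0: ✓ CMP  NZCV=0010
1: ✓ ADDPL  r3←0x3e
2: ✓ ADDCS  r4←0xab
3: ✓ CMP  NZCV=0011
4: · MOVLS
5: ✓ ADDLE  r2←0x69
6: · SUBMI

VAL = 0x3e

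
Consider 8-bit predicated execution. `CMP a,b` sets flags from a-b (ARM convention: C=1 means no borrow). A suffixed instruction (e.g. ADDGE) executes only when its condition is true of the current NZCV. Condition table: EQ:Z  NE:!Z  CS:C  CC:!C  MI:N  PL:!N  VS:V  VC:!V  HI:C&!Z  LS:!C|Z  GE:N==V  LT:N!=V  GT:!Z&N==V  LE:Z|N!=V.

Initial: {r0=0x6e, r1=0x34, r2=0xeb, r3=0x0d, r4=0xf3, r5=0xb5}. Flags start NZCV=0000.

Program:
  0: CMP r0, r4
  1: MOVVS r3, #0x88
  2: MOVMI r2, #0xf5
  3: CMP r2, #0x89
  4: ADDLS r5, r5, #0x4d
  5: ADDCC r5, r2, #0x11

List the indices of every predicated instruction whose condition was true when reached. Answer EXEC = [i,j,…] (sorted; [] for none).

0: ✓ CMP  NZCV=0000
1: · MOVVS
2: · MOVMI
3: ✓ CMP  NZCV=0010
4: · ADDLS
5: · ADDCC

EXEC = []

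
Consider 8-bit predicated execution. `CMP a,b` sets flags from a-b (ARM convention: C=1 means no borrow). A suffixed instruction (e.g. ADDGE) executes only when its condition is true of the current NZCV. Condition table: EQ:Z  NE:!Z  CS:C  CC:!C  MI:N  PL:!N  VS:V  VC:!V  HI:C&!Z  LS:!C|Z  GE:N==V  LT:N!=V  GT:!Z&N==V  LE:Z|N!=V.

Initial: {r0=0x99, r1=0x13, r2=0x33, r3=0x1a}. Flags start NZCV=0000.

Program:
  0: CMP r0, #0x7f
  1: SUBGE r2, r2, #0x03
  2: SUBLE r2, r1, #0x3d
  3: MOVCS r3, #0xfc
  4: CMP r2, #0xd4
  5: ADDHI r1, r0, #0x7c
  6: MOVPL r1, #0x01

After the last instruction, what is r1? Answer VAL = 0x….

VAL = 0x01

[0] flags=0011 → (cmp)
[1] flags=0011 GE?F → skip
[2] flags=0011 LE?T → r2=0xd6
[3] flags=0011 CS?T → r3=0xfc
[4] flags=0010 → (cmp)
[5] flags=0010 HI?T → r1=0x15
[6] flags=0010 PL?T → r1=0x01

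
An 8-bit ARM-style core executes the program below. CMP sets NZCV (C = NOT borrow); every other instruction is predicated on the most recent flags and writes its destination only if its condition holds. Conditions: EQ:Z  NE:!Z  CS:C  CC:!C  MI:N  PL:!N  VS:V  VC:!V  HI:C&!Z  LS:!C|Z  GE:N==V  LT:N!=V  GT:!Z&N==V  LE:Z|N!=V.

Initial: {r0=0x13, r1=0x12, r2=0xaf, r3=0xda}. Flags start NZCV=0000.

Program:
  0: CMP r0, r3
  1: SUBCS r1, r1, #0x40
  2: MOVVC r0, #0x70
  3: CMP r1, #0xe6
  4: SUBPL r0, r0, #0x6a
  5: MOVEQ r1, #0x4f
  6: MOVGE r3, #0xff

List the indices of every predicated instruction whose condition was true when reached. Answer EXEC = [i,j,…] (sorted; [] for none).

EXEC = [2,4,6]

0: ✓ CMP  NZCV=0000
1: · SUBCS
2: ✓ MOVVC  r0←0x70
3: ✓ CMP  NZCV=0000
4: ✓ SUBPL  r0←0x06
5: · MOVEQ
6: ✓ MOVGE  r3←0xff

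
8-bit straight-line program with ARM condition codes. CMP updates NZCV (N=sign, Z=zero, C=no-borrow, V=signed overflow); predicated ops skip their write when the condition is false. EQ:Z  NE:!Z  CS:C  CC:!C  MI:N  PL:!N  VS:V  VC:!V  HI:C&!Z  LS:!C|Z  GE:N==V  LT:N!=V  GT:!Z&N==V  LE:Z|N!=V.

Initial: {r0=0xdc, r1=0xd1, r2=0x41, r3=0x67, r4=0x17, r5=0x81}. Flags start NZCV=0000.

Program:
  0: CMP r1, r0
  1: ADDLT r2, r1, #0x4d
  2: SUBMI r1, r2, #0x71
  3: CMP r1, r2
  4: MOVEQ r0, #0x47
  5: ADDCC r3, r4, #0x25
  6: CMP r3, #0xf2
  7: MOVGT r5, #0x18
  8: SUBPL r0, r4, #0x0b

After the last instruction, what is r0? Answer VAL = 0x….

[0] flags=1000 → (cmp)
[1] flags=1000 LT?T → r2=0x1e
[2] flags=1000 MI?T → r1=0xad
[3] flags=1010 → (cmp)
[4] flags=1010 EQ?F → skip
[5] flags=1010 CC?F → skip
[6] flags=0000 → (cmp)
[7] flags=0000 GT?T → r5=0x18
[8] flags=0000 PL?T → r0=0x0c

VAL = 0x0c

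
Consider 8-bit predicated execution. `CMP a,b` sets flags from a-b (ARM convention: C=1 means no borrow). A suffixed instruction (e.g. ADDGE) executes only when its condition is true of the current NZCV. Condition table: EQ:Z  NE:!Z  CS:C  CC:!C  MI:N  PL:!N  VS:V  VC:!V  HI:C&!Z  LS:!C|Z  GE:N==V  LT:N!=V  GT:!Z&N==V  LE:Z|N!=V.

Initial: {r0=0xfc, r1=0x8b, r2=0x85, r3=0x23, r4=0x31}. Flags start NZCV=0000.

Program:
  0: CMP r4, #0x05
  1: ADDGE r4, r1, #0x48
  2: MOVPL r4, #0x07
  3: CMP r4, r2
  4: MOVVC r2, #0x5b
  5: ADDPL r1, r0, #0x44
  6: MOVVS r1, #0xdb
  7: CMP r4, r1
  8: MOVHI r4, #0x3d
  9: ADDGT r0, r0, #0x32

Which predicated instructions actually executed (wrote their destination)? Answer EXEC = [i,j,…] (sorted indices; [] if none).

0: ✓ CMP  NZCV=0010
1: ✓ ADDGE  r4←0xd3
2: ✓ MOVPL  r4←0x07
3: ✓ CMP  NZCV=1001
4: · MOVVC
5: · ADDPL
6: ✓ MOVVS  r1←0xdb
7: ✓ CMP  NZCV=0000
8: · MOVHI
9: ✓ ADDGT  r0←0x2e

EXEC = [1,2,6,9]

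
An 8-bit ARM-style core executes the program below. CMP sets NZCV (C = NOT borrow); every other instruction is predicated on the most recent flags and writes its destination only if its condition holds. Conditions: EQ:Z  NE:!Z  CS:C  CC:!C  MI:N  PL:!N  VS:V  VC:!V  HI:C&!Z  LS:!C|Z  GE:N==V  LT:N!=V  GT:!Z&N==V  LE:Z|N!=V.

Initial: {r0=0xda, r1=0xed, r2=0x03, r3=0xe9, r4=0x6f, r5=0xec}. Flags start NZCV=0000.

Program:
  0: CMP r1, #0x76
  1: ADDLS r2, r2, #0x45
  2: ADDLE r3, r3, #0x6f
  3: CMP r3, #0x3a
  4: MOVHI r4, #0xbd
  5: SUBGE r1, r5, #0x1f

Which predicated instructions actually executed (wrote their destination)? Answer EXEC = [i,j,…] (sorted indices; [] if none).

[0] flags=0011 → (cmp)
[1] flags=0011 LS?F → skip
[2] flags=0011 LE?T → r3=0x58
[3] flags=0010 → (cmp)
[4] flags=0010 HI?T → r4=0xbd
[5] flags=0010 GE?T → r1=0xcd

EXEC = [2,4,5]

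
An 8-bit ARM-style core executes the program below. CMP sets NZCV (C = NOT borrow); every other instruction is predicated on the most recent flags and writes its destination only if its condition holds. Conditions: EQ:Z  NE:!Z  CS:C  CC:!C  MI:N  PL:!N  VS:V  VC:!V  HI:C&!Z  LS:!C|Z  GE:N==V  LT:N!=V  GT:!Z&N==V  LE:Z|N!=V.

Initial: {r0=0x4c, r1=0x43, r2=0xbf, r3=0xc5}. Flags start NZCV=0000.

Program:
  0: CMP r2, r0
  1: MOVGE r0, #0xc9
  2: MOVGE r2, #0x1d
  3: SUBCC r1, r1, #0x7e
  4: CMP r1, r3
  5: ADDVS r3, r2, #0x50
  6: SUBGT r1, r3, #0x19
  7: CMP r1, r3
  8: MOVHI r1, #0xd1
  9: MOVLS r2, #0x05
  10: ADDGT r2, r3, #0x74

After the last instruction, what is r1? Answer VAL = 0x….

VAL = 0xac

[0] flags=0011 → (cmp)
[1] flags=0011 GE?F → skip
[2] flags=0011 GE?F → skip
[3] flags=0011 CC?F → skip
[4] flags=0000 → (cmp)
[5] flags=0000 VS?F → skip
[6] flags=0000 GT?T → r1=0xac
[7] flags=1000 → (cmp)
[8] flags=1000 HI?F → skip
[9] flags=1000 LS?T → r2=0x05
[10] flags=1000 GT?F → skip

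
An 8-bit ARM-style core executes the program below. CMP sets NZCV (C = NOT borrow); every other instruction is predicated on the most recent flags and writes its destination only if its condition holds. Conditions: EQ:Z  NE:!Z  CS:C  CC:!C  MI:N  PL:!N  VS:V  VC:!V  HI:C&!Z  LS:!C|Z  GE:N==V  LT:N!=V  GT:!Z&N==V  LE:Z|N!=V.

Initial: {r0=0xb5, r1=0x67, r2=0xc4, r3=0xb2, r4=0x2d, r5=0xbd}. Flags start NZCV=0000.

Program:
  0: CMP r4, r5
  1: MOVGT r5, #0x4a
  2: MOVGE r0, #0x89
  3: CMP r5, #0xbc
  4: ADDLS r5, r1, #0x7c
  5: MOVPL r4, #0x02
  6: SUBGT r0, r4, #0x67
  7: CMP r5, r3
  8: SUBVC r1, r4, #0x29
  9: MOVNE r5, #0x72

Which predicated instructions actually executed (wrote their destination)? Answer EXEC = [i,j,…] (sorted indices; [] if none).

[0] flags=0000 → (cmp)
[1] flags=0000 GT?T → r5=0x4a
[2] flags=0000 GE?T → r0=0x89
[3] flags=1001 → (cmp)
[4] flags=1001 LS?T → r5=0xe3
[5] flags=1001 PL?F → skip
[6] flags=1001 GT?T → r0=0xc6
[7] flags=0010 → (cmp)
[8] flags=0010 VC?T → r1=0x04
[9] flags=0010 NE?T → r5=0x72

EXEC = [1,2,4,6,8,9]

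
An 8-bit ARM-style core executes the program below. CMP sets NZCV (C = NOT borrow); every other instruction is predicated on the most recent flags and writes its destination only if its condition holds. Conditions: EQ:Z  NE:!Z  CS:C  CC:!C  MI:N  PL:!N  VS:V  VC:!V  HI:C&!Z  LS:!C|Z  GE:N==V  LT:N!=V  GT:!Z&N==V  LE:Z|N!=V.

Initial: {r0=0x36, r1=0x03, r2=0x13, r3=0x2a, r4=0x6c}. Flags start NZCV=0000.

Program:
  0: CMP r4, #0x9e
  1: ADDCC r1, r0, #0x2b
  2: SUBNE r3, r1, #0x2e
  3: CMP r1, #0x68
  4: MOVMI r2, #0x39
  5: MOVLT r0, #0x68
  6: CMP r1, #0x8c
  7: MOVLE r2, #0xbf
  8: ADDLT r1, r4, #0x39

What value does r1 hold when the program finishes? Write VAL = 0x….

VAL = 0x61

[0] flags=1001 → (cmp)
[1] flags=1001 CC?T → r1=0x61
[2] flags=1001 NE?T → r3=0x33
[3] flags=1000 → (cmp)
[4] flags=1000 MI?T → r2=0x39
[5] flags=1000 LT?T → r0=0x68
[6] flags=1001 → (cmp)
[7] flags=1001 LE?F → skip
[8] flags=1001 LT?F → skip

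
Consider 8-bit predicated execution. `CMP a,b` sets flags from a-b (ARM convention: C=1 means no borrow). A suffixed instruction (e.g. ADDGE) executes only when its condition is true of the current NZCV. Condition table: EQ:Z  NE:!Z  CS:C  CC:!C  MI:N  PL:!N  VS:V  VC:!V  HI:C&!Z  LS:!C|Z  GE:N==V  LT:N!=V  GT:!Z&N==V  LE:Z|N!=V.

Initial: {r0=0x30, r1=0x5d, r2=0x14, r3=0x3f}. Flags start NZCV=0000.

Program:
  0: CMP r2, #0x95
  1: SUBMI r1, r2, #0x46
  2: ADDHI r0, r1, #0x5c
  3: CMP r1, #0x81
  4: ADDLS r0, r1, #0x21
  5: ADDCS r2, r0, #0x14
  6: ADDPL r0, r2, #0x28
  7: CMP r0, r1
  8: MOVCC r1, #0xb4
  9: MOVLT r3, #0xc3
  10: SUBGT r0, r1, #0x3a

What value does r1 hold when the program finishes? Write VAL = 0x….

0: ✓ CMP  NZCV=0000
1: · SUBMI
2: · ADDHI
3: ✓ CMP  NZCV=1001
4: ✓ ADDLS  r0←0x7e
5: · ADDCS
6: · ADDPL
7: ✓ CMP  NZCV=0010
8: · MOVCC
9: · MOVLT
10: ✓ SUBGT  r0←0x23

VAL = 0x5d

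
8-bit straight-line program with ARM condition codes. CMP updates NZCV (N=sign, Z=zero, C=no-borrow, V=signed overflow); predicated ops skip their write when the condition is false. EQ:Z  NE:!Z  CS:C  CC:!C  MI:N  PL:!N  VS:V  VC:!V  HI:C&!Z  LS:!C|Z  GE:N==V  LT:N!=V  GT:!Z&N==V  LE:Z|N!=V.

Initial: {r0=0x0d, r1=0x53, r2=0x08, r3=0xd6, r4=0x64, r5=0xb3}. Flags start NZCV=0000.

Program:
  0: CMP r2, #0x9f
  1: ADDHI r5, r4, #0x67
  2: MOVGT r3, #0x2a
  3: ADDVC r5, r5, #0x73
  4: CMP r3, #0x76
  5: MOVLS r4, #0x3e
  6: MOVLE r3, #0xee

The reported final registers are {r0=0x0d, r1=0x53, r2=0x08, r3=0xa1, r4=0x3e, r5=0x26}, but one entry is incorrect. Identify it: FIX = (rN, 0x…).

0: ✓ CMP  NZCV=0000
1: · ADDHI
2: ✓ MOVGT  r3←0x2a
3: ✓ ADDVC  r5←0x26
4: ✓ CMP  NZCV=1000
5: ✓ MOVLS  r4←0x3e
6: ✓ MOVLE  r3←0xee

FIX = (r3, 0xee)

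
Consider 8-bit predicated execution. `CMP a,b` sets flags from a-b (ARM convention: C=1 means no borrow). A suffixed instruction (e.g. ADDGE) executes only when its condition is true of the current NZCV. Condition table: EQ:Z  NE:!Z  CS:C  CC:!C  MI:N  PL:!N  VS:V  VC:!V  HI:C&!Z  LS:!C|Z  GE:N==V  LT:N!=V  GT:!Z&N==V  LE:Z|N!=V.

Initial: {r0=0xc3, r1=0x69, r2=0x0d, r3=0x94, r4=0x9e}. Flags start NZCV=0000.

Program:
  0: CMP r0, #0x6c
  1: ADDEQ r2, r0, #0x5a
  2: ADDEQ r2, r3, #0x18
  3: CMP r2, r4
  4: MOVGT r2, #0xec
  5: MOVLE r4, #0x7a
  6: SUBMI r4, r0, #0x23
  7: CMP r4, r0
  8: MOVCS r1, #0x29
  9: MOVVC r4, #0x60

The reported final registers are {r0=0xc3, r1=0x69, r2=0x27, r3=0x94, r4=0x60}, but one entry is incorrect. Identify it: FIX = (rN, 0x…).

FIX = (r2, 0xec)

[0] flags=0011 → (cmp)
[1] flags=0011 EQ?F → skip
[2] flags=0011 EQ?F → skip
[3] flags=0000 → (cmp)
[4] flags=0000 GT?T → r2=0xec
[5] flags=0000 LE?F → skip
[6] flags=0000 MI?F → skip
[7] flags=1000 → (cmp)
[8] flags=1000 CS?F → skip
[9] flags=1000 VC?T → r4=0x60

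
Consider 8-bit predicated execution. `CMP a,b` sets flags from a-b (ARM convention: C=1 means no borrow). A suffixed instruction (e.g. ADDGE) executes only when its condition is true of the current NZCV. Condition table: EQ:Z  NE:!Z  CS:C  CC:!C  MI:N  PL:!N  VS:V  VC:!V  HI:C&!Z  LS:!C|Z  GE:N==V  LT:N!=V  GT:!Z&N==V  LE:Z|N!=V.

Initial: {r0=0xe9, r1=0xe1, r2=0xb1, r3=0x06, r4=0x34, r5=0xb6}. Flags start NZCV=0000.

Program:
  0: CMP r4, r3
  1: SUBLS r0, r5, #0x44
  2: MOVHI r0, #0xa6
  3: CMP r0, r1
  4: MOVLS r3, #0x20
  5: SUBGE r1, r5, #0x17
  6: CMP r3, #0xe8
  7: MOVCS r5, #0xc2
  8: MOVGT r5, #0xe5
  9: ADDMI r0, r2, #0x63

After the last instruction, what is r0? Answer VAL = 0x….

[0] flags=0010 → (cmp)
[1] flags=0010 LS?F → skip
[2] flags=0010 HI?T → r0=0xa6
[3] flags=1000 → (cmp)
[4] flags=1000 LS?T → r3=0x20
[5] flags=1000 GE?F → skip
[6] flags=0000 → (cmp)
[7] flags=0000 CS?F → skip
[8] flags=0000 GT?T → r5=0xe5
[9] flags=0000 MI?F → skip

VAL = 0xa6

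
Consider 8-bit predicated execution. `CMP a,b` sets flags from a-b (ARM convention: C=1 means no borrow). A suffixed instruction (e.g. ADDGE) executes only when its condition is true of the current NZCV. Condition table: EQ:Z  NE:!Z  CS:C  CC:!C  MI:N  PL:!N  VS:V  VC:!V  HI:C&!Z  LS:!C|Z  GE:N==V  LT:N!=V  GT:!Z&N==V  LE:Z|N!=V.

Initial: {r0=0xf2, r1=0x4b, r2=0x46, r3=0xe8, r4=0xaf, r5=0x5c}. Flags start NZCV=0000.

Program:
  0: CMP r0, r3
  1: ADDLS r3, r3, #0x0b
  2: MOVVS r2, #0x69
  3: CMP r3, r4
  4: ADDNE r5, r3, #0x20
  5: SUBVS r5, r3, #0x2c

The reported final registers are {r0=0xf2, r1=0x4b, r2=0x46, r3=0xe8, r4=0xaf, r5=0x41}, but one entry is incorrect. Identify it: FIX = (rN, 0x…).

FIX = (r5, 0x08)

0: ✓ CMP  NZCV=0010
1: · ADDLS
2: · MOVVS
3: ✓ CMP  NZCV=0010
4: ✓ ADDNE  r5←0x08
5: · SUBVS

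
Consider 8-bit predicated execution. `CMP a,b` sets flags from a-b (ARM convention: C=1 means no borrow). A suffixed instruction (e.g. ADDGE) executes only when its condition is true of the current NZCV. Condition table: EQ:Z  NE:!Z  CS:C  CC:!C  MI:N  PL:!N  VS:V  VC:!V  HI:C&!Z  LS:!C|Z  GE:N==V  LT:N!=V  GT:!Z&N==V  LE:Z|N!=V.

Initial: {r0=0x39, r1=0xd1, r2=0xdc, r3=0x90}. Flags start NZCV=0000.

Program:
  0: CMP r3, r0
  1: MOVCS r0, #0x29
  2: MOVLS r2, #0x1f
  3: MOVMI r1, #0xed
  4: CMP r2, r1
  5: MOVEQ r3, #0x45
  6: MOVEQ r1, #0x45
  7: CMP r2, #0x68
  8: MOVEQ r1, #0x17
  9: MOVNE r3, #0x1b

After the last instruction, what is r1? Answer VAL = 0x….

[0] flags=0011 → (cmp)
[1] flags=0011 CS?T → r0=0x29
[2] flags=0011 LS?F → skip
[3] flags=0011 MI?F → skip
[4] flags=0010 → (cmp)
[5] flags=0010 EQ?F → skip
[6] flags=0010 EQ?F → skip
[7] flags=0011 → (cmp)
[8] flags=0011 EQ?F → skip
[9] flags=0011 NE?T → r3=0x1b

VAL = 0xd1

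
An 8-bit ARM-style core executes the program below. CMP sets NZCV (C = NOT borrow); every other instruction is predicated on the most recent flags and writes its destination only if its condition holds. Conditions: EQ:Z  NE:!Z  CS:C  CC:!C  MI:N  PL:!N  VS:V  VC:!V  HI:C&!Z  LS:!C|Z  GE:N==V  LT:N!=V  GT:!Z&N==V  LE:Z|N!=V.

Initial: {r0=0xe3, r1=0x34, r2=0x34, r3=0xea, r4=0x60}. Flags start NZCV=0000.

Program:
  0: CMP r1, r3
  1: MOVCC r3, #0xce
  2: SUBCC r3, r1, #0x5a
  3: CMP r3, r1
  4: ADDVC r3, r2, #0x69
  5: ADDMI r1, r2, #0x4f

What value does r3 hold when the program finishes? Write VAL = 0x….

0: ✓ CMP  NZCV=0000
1: ✓ MOVCC  r3←0xce
2: ✓ SUBCC  r3←0xda
3: ✓ CMP  NZCV=1010
4: ✓ ADDVC  r3←0x9d
5: ✓ ADDMI  r1←0x83

VAL = 0x9d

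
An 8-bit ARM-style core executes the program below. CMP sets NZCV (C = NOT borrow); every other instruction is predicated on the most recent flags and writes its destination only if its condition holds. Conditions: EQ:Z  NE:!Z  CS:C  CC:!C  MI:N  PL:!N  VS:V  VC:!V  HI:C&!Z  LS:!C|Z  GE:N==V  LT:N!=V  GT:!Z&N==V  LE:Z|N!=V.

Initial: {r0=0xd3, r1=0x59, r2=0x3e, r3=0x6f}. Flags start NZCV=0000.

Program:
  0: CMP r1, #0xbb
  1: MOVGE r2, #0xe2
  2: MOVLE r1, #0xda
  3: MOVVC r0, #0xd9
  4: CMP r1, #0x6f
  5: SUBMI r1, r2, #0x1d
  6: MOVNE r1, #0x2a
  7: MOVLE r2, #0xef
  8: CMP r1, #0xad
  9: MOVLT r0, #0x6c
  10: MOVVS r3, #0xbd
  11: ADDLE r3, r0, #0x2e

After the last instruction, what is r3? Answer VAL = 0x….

VAL = 0x6f

[0] flags=1001 → (cmp)
[1] flags=1001 GE?T → r2=0xe2
[2] flags=1001 LE?F → skip
[3] flags=1001 VC?F → skip
[4] flags=1000 → (cmp)
[5] flags=1000 MI?T → r1=0xc5
[6] flags=1000 NE?T → r1=0x2a
[7] flags=1000 LE?T → r2=0xef
[8] flags=0000 → (cmp)
[9] flags=0000 LT?F → skip
[10] flags=0000 VS?F → skip
[11] flags=0000 LE?F → skip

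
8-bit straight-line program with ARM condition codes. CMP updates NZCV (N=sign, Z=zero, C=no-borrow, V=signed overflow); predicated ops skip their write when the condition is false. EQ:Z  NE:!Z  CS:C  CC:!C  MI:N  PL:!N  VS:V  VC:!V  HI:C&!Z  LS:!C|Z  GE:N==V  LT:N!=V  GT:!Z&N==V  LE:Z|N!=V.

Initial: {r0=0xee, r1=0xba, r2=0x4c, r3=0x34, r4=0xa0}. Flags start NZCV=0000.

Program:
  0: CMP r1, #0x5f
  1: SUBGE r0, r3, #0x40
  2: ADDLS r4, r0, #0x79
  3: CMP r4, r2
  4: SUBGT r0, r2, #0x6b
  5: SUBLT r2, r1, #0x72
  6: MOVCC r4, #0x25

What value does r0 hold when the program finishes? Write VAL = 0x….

0: ✓ CMP  NZCV=0011
1: · SUBGE
2: · ADDLS
3: ✓ CMP  NZCV=0011
4: · SUBGT
5: ✓ SUBLT  r2←0x48
6: · MOVCC

VAL = 0xee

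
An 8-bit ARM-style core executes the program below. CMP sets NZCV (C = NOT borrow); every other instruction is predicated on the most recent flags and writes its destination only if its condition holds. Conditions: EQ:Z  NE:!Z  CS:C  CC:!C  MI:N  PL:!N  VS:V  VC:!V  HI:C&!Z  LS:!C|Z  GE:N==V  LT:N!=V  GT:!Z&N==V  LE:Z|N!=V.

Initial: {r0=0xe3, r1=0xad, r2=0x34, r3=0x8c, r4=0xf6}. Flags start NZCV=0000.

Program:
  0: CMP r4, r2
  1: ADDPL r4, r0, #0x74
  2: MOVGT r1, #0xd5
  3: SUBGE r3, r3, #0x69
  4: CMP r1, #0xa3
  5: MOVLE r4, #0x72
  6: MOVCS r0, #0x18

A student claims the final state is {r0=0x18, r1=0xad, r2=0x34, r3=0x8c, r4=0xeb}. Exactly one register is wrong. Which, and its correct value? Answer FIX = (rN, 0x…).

0: ✓ CMP  NZCV=1010
1: · ADDPL
2: · MOVGT
3: · SUBGE
4: ✓ CMP  NZCV=0010
5: · MOVLE
6: ✓ MOVCS  r0←0x18

FIX = (r4, 0xf6)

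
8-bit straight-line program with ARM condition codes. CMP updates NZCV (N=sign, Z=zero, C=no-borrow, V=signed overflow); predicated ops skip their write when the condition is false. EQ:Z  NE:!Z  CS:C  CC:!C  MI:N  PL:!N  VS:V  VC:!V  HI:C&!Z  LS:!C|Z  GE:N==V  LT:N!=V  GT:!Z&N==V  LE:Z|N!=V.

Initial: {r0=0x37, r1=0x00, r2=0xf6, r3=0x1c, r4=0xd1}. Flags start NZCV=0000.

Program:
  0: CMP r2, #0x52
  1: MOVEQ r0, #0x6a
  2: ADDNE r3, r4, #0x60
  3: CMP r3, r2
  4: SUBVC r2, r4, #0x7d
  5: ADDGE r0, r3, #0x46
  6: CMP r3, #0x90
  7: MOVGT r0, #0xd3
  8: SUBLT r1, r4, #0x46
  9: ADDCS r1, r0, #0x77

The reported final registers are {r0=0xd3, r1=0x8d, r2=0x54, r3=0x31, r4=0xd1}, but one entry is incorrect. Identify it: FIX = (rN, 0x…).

FIX = (r1, 0x00)

[0] flags=1010 → (cmp)
[1] flags=1010 EQ?F → skip
[2] flags=1010 NE?T → r3=0x31
[3] flags=0000 → (cmp)
[4] flags=0000 VC?T → r2=0x54
[5] flags=0000 GE?T → r0=0x77
[6] flags=1001 → (cmp)
[7] flags=1001 GT?T → r0=0xd3
[8] flags=1001 LT?F → skip
[9] flags=1001 CS?F → skip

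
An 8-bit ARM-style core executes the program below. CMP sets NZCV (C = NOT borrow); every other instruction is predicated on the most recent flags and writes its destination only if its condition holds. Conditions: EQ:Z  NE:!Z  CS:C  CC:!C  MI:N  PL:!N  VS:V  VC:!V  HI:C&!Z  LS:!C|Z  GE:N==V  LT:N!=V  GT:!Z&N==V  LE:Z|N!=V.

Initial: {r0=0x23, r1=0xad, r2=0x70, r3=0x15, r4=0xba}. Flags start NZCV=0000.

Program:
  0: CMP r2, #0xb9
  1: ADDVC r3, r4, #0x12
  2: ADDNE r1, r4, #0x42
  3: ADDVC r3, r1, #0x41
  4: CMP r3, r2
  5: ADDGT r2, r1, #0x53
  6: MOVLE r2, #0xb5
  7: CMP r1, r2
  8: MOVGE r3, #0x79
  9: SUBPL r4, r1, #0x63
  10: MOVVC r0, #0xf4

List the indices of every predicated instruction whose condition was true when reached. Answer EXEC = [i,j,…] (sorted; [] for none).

EXEC = [2,6,8,9,10]

[0] flags=1001 → (cmp)
[1] flags=1001 VC?F → skip
[2] flags=1001 NE?T → r1=0xfc
[3] flags=1001 VC?F → skip
[4] flags=1000 → (cmp)
[5] flags=1000 GT?F → skip
[6] flags=1000 LE?T → r2=0xb5
[7] flags=0010 → (cmp)
[8] flags=0010 GE?T → r3=0x79
[9] flags=0010 PL?T → r4=0x99
[10] flags=0010 VC?T → r0=0xf4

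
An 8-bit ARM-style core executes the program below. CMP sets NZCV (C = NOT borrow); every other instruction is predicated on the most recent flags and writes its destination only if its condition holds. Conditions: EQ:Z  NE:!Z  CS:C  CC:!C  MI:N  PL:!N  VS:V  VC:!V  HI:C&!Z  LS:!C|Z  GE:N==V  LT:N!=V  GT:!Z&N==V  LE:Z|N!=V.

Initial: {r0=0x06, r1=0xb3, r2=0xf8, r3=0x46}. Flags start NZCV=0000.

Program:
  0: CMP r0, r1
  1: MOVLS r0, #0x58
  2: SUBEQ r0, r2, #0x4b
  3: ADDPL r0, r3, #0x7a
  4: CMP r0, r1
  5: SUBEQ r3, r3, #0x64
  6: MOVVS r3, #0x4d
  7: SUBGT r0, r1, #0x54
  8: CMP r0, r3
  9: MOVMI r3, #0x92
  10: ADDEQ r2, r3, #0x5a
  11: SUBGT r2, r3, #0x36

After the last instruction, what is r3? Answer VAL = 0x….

VAL = 0x46

[0] flags=0000 → (cmp)
[1] flags=0000 LS?T → r0=0x58
[2] flags=0000 EQ?F → skip
[3] flags=0000 PL?T → r0=0xc0
[4] flags=0010 → (cmp)
[5] flags=0010 EQ?F → skip
[6] flags=0010 VS?F → skip
[7] flags=0010 GT?T → r0=0x5f
[8] flags=0010 → (cmp)
[9] flags=0010 MI?F → skip
[10] flags=0010 EQ?F → skip
[11] flags=0010 GT?T → r2=0x10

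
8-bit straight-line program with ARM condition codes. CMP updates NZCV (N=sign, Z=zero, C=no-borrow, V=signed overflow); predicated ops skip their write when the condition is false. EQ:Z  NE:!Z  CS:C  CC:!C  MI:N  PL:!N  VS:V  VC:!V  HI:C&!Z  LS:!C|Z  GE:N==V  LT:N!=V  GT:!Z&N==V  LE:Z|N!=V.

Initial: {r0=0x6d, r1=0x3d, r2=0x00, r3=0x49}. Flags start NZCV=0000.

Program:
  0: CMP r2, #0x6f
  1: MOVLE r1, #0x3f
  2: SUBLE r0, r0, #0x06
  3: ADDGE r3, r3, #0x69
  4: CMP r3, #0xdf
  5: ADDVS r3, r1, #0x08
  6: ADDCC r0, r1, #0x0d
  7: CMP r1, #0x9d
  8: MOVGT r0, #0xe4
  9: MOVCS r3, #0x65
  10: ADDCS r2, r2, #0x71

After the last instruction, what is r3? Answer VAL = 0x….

0: ✓ CMP  NZCV=1000
1: ✓ MOVLE  r1←0x3f
2: ✓ SUBLE  r0←0x67
3: · ADDGE
4: ✓ CMP  NZCV=0000
5: · ADDVS
6: ✓ ADDCC  r0←0x4c
7: ✓ CMP  NZCV=1001
8: ✓ MOVGT  r0←0xe4
9: · MOVCS
10: · ADDCS

VAL = 0x49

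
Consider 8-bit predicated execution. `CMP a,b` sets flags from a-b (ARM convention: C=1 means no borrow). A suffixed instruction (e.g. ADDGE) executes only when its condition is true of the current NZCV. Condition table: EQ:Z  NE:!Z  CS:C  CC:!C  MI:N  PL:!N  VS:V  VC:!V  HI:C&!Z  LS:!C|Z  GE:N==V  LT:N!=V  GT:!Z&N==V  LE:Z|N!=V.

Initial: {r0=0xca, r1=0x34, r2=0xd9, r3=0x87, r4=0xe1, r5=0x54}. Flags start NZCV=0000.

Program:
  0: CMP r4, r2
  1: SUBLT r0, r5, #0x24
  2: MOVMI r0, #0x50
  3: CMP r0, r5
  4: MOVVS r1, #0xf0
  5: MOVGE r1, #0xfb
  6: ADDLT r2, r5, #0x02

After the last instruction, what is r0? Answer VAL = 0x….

VAL = 0xca

0: ✓ CMP  NZCV=0010
1: · SUBLT
2: · MOVMI
3: ✓ CMP  NZCV=0011
4: ✓ MOVVS  r1←0xf0
5: · MOVGE
6: ✓ ADDLT  r2←0x56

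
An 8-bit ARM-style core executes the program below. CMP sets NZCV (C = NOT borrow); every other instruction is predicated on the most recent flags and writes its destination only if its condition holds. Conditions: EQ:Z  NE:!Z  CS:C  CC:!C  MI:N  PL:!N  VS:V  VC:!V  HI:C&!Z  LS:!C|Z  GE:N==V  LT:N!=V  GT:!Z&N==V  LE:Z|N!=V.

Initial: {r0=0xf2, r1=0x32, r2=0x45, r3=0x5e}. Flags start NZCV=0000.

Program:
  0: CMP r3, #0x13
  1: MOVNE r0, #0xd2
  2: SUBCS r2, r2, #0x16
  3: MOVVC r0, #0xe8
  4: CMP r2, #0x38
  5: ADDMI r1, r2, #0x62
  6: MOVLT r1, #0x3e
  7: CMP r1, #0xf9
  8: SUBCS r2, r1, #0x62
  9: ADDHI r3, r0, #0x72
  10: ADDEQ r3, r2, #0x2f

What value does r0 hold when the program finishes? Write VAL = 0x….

0: ✓ CMP  NZCV=0010
1: ✓ MOVNE  r0←0xd2
2: ✓ SUBCS  r2←0x2f
3: ✓ MOVVC  r0←0xe8
4: ✓ CMP  NZCV=1000
5: ✓ ADDMI  r1←0x91
6: ✓ MOVLT  r1←0x3e
7: ✓ CMP  NZCV=0000
8: · SUBCS
9: · ADDHI
10: · ADDEQ

VAL = 0xe8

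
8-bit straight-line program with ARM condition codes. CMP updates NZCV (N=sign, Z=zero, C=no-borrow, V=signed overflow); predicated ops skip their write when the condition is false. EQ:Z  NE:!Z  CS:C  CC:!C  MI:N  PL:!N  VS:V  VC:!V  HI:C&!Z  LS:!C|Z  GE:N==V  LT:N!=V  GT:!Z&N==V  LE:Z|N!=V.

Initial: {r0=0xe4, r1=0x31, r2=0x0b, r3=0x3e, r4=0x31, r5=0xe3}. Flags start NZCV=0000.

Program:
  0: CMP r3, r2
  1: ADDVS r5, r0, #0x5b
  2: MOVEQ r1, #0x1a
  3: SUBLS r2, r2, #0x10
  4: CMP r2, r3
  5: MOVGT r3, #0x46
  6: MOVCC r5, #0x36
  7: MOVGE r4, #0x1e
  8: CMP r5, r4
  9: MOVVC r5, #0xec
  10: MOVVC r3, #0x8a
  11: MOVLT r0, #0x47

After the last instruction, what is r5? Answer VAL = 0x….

VAL = 0xec

0: ✓ CMP  NZCV=0010
1: · ADDVS
2: · MOVEQ
3: · SUBLS
4: ✓ CMP  NZCV=1000
5: · MOVGT
6: ✓ MOVCC  r5←0x36
7: · MOVGE
8: ✓ CMP  NZCV=0010
9: ✓ MOVVC  r5←0xec
10: ✓ MOVVC  r3←0x8a
11: · MOVLT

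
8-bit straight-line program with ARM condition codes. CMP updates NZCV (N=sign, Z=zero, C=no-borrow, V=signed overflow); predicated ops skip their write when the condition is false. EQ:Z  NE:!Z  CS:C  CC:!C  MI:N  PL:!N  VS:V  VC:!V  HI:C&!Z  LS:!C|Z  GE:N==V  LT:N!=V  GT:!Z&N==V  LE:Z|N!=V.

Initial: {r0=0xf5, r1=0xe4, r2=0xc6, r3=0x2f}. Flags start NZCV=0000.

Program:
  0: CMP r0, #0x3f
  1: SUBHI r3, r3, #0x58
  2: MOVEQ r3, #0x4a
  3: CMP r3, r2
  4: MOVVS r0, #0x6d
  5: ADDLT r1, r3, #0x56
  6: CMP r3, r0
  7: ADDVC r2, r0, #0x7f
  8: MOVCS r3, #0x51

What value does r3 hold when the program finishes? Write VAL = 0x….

VAL = 0xd7

0: ✓ CMP  NZCV=1010
1: ✓ SUBHI  r3←0xd7
2: · MOVEQ
3: ✓ CMP  NZCV=0010
4: · MOVVS
5: · ADDLT
6: ✓ CMP  NZCV=1000
7: ✓ ADDVC  r2←0x74
8: · MOVCS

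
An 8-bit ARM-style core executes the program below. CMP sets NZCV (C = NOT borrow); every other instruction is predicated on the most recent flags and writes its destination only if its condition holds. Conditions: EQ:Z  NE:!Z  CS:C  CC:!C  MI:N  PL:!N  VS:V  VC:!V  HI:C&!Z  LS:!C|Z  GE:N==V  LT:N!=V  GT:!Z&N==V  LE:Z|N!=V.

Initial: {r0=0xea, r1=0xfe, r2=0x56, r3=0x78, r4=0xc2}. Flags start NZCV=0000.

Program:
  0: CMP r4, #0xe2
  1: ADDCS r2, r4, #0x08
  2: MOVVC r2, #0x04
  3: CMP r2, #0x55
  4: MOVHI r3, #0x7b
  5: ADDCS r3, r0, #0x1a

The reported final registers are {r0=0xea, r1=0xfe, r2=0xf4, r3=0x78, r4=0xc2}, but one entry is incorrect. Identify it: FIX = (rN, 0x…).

[0] flags=1000 → (cmp)
[1] flags=1000 CS?F → skip
[2] flags=1000 VC?T → r2=0x04
[3] flags=1000 → (cmp)
[4] flags=1000 HI?F → skip
[5] flags=1000 CS?F → skip

FIX = (r2, 0x04)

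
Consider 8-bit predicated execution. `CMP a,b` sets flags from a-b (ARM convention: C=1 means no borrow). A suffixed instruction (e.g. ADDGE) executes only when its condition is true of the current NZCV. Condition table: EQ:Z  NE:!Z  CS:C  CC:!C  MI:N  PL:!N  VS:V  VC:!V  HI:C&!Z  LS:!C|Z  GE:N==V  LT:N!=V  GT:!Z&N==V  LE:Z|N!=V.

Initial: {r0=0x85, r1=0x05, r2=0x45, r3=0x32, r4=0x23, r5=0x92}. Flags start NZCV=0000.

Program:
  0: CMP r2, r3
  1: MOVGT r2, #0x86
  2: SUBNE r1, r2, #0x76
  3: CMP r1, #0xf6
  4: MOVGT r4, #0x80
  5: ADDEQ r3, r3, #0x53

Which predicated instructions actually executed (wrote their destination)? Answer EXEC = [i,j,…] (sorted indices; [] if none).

[0] flags=0010 → (cmp)
[1] flags=0010 GT?T → r2=0x86
[2] flags=0010 NE?T → r1=0x10
[3] flags=0000 → (cmp)
[4] flags=0000 GT?T → r4=0x80
[5] flags=0000 EQ?F → skip

EXEC = [1,2,4]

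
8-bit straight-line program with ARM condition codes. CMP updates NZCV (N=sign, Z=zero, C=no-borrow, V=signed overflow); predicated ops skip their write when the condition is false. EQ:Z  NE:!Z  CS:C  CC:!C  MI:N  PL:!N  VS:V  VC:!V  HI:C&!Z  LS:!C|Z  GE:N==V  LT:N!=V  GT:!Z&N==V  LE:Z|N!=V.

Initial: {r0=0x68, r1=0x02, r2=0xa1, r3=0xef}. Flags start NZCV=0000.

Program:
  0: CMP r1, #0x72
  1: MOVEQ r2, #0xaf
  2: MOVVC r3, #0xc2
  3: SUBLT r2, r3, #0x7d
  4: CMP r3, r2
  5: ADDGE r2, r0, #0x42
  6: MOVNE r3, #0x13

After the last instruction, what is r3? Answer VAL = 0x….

[0] flags=1000 → (cmp)
[1] flags=1000 EQ?F → skip
[2] flags=1000 VC?T → r3=0xc2
[3] flags=1000 LT?T → r2=0x45
[4] flags=0011 → (cmp)
[5] flags=0011 GE?F → skip
[6] flags=0011 NE?T → r3=0x13

VAL = 0x13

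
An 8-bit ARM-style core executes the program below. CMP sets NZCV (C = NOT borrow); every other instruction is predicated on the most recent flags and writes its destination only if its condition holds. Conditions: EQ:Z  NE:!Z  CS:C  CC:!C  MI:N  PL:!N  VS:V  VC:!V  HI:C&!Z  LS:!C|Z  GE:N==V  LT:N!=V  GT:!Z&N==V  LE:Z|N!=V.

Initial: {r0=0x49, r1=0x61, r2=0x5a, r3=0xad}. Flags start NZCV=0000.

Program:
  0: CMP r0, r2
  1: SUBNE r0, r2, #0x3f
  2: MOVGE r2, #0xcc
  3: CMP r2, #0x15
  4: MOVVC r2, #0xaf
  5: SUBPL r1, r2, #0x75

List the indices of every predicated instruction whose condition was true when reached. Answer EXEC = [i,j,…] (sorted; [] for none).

[0] flags=1000 → (cmp)
[1] flags=1000 NE?T → r0=0x1b
[2] flags=1000 GE?F → skip
[3] flags=0010 → (cmp)
[4] flags=0010 VC?T → r2=0xaf
[5] flags=0010 PL?T → r1=0x3a

EXEC = [1,4,5]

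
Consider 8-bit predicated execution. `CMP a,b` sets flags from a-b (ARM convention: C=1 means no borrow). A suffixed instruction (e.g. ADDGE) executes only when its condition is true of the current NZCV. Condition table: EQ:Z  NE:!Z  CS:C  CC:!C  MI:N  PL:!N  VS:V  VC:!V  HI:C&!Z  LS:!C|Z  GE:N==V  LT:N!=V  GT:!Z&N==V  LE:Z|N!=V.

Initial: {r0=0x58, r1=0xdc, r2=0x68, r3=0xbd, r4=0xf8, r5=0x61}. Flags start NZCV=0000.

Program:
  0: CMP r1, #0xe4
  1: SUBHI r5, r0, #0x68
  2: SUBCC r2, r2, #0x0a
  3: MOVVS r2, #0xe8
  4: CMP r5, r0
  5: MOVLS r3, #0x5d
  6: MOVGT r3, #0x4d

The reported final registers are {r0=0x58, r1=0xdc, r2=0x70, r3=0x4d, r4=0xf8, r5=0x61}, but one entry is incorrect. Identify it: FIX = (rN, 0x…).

FIX = (r2, 0x5e)

0: ✓ CMP  NZCV=1000
1: · SUBHI
2: ✓ SUBCC  r2←0x5e
3: · MOVVS
4: ✓ CMP  NZCV=0010
5: · MOVLS
6: ✓ MOVGT  r3←0x4d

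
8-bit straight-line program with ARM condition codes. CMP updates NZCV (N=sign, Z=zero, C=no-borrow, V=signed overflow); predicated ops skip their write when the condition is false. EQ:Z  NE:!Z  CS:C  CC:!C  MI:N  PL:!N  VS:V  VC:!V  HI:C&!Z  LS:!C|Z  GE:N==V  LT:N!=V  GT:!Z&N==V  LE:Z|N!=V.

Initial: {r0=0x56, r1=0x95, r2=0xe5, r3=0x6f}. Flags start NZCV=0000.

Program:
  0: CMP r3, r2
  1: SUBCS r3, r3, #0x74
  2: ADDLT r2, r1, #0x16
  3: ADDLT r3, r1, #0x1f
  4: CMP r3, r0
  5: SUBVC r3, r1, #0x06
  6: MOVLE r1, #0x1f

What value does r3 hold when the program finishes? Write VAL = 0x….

VAL = 0x8f

0: ✓ CMP  NZCV=1001
1: · SUBCS
2: · ADDLT
3: · ADDLT
4: ✓ CMP  NZCV=0010
5: ✓ SUBVC  r3←0x8f
6: · MOVLE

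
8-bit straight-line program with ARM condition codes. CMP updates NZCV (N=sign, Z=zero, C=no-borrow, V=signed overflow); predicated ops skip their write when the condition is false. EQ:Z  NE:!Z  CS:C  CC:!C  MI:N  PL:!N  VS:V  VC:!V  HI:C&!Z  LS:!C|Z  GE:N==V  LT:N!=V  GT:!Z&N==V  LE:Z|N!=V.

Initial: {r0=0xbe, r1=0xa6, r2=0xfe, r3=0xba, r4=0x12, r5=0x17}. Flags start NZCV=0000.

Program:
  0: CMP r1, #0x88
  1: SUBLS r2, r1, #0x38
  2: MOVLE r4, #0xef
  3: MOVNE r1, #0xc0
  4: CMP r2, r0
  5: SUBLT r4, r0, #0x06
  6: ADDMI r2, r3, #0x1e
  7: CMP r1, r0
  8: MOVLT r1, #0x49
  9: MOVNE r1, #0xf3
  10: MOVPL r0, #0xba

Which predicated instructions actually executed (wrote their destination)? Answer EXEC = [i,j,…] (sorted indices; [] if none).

EXEC = [3,9,10]

[0] flags=0010 → (cmp)
[1] flags=0010 LS?F → skip
[2] flags=0010 LE?F → skip
[3] flags=0010 NE?T → r1=0xc0
[4] flags=0010 → (cmp)
[5] flags=0010 LT?F → skip
[6] flags=0010 MI?F → skip
[7] flags=0010 → (cmp)
[8] flags=0010 LT?F → skip
[9] flags=0010 NE?T → r1=0xf3
[10] flags=0010 PL?T → r0=0xba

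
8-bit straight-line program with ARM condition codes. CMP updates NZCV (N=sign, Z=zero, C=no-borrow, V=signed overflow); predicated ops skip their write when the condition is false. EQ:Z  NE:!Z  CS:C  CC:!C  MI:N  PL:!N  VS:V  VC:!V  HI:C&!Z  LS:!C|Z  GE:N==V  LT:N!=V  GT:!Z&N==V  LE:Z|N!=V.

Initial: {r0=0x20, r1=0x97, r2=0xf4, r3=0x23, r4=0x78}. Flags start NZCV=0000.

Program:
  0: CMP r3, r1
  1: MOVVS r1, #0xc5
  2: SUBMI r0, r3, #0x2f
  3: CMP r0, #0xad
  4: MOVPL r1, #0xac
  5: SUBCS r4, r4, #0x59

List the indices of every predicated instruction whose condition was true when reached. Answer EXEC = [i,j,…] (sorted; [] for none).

[0] flags=1001 → (cmp)
[1] flags=1001 VS?T → r1=0xc5
[2] flags=1001 MI?T → r0=0xf4
[3] flags=0010 → (cmp)
[4] flags=0010 PL?T → r1=0xac
[5] flags=0010 CS?T → r4=0x1f

EXEC = [1,2,4,5]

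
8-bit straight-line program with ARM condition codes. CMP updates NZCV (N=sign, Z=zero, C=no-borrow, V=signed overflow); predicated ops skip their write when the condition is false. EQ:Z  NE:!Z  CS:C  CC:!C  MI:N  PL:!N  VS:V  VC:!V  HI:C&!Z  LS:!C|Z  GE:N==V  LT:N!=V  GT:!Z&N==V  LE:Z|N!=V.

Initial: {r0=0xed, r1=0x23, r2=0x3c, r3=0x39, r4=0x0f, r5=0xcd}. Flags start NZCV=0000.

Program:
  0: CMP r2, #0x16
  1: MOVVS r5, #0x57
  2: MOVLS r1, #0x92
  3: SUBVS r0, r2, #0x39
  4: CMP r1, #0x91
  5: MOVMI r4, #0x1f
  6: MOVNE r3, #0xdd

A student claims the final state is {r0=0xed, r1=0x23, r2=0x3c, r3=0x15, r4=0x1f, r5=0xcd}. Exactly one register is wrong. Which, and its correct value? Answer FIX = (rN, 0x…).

0: ✓ CMP  NZCV=0010
1: · MOVVS
2: · MOVLS
3: · SUBVS
4: ✓ CMP  NZCV=1001
5: ✓ MOVMI  r4←0x1f
6: ✓ MOVNE  r3←0xdd

FIX = (r3, 0xdd)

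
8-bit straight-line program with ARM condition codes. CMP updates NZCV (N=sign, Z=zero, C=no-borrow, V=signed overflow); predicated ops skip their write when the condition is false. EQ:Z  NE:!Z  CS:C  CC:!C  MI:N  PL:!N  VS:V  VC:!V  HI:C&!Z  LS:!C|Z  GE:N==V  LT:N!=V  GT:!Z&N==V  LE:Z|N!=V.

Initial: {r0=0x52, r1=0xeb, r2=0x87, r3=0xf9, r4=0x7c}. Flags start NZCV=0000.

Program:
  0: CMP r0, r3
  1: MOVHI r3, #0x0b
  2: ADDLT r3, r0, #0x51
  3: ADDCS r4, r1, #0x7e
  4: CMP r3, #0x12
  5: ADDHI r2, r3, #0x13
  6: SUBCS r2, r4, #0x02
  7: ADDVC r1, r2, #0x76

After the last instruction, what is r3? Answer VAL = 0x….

VAL = 0xf9

0: ✓ CMP  NZCV=0000
1: · MOVHI
2: · ADDLT
3: · ADDCS
4: ✓ CMP  NZCV=1010
5: ✓ ADDHI  r2←0x0c
6: ✓ SUBCS  r2←0x7a
7: ✓ ADDVC  r1←0xf0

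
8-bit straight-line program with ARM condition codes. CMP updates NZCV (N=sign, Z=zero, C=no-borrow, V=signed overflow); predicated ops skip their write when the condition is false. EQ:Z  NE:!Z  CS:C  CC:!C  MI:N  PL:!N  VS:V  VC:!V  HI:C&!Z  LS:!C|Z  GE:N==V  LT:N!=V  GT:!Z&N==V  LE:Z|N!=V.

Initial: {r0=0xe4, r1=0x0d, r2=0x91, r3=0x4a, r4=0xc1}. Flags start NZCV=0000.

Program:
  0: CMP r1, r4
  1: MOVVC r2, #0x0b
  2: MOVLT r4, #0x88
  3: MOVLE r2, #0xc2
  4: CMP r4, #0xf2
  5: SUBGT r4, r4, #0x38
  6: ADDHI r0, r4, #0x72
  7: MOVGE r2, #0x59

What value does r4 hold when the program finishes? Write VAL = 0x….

0: ✓ CMP  NZCV=0000
1: ✓ MOVVC  r2←0x0b
2: · MOVLT
3: · MOVLE
4: ✓ CMP  NZCV=1000
5: · SUBGT
6: · ADDHI
7: · MOVGE

VAL = 0xc1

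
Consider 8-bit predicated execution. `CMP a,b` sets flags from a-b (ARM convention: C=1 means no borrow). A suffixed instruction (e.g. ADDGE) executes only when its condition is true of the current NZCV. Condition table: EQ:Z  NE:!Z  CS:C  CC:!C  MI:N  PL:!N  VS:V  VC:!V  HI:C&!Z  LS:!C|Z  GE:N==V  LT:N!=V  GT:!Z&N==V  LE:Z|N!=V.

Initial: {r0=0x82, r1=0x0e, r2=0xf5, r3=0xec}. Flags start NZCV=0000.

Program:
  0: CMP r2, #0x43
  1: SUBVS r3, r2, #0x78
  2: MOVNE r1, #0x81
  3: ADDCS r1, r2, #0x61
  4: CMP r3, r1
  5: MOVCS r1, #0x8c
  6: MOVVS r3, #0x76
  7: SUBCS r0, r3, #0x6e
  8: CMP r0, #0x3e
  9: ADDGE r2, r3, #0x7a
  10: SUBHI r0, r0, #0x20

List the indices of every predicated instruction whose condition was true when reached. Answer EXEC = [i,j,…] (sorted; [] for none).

[0] flags=1010 → (cmp)
[1] flags=1010 VS?F → skip
[2] flags=1010 NE?T → r1=0x81
[3] flags=1010 CS?T → r1=0x56
[4] flags=1010 → (cmp)
[5] flags=1010 CS?T → r1=0x8c
[6] flags=1010 VS?F → skip
[7] flags=1010 CS?T → r0=0x7e
[8] flags=0010 → (cmp)
[9] flags=0010 GE?T → r2=0x66
[10] flags=0010 HI?T → r0=0x5e

EXEC = [2,3,5,7,9,10]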